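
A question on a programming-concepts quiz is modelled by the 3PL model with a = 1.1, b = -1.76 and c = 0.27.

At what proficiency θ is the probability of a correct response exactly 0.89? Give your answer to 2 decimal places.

-0.19

P(θ) = c + (1 − c) · 1 / (1 + exp(−a(θ − b)))
Remove guessing floor: (0.89 − 0.27)/(1 − 0.27) = 0.8493
logit = ln(0.8493/0.1507) = 1.7292
θ = b + logit/(a) = -1.76 + 1.7292/1.1000 = -0.1880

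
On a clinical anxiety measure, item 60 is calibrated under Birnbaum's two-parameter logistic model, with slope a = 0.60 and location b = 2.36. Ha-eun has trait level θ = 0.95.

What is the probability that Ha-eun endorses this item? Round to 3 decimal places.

P(θ) = 1 / (1 + exp(−a(θ − b)))
Exponent: 0.60 × (0.95 − 2.36) = -0.8460
1/(1 + e^{0.8460}) = 0.3003

0.300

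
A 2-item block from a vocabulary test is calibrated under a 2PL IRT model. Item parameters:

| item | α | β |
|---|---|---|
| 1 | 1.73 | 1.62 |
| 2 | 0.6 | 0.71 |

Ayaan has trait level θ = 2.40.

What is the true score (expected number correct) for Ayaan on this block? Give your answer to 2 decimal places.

P(θ) = 1 / (1 + exp(−α(θ − β)))
P_1 = 1/(1+e^{-1.3494}) = 0.7940
P_2 = 1/(1+e^{-1.0140}) = 0.7338
E[score] = 0.7940 + 0.7338 = 1.5278

1.53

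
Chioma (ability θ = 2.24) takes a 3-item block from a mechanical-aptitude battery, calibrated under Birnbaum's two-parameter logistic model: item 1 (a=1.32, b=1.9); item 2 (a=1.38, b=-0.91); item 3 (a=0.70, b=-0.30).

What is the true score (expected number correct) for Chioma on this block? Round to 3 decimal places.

2.453

P(θ) = 1 / (1 + exp(−a(θ − b)))
P_1 = 1/(1+e^{-0.4488}) = 0.6104
P_2 = 1/(1+e^{-4.3470}) = 0.9872
P_3 = 1/(1+e^{-1.7780}) = 0.8554
E[score] = 0.6104 + 0.9872 + 0.8554 = 2.4530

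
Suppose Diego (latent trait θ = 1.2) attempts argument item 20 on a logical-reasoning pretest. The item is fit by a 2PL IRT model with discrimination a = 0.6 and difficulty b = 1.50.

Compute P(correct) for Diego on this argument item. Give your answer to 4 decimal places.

0.4551

P(θ) = 1 / (1 + exp(−a(θ − b)))
Exponent: 0.6 × (1.2 − 1.50) = -0.1800
1/(1 + e^{0.1800}) = 0.4551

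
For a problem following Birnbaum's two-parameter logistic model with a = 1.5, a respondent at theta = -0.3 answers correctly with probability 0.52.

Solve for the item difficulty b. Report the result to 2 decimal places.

-0.35

P(theta) = 1 / (1 + exp(−a(theta − b)))
logit(0.52) = ln(0.52/0.48) = 0.0800
b = theta − logit/(a) = -0.3 − 0.0800/1.5000 = -0.3534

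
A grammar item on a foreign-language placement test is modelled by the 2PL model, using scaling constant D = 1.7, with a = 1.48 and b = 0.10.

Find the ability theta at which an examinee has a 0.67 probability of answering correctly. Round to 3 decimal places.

P(theta) = 1 / (1 + exp(−D·a(theta − b)))
logit = ln(0.6700/0.3300) = 0.7082
theta = b + logit/(1.7·a) = 0.10 + 0.7082/2.5160 = 0.3815

0.381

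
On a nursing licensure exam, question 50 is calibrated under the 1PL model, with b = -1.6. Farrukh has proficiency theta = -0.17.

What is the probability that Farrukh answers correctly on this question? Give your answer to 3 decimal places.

P(theta) = 1 / (1 + exp(−(theta − b)))
Exponent: (-0.17 − (-1.6)) = 1.4300
1/(1 + e^{-1.4300}) = 0.8069
P = 0.8069

0.807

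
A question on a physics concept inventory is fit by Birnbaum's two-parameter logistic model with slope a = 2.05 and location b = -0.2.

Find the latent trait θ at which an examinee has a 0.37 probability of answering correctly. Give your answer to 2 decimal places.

-0.46

P(θ) = 1 / (1 + exp(−a(θ − b)))
logit = ln(0.3700/0.6300) = -0.5322
θ = b + logit/(a) = -0.2 + (-0.5322)/2.0500 = -0.4596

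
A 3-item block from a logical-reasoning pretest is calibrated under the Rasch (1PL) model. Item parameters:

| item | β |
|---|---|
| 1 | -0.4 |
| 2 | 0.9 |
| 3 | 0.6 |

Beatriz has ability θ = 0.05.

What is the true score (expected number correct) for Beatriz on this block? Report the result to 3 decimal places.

P(θ) = 1 / (1 + exp(−(θ − β)))
P_1 = 1/(1+e^{-0.4500}) = 0.6106
P_2 = 1/(1+e^{0.8500}) = 0.2994
P_3 = 1/(1+e^{0.5500}) = 0.3659
E[score] = 0.6106 + 0.2994 + 0.3659 = 1.2759

1.276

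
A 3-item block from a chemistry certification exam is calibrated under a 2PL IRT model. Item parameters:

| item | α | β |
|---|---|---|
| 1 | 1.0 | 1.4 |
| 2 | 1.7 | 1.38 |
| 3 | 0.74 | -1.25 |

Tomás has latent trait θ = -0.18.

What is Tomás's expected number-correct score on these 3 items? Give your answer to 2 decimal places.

P(θ) = 1 / (1 + exp(−α(θ − β)))
P_1 = 1/(1+e^{1.5800}) = 0.1708
P_2 = 1/(1+e^{2.6520}) = 0.0659
P_3 = 1/(1+e^{-0.7918}) = 0.6882
E[score] = 0.1708 + 0.0659 + 0.6882 = 0.9249

0.92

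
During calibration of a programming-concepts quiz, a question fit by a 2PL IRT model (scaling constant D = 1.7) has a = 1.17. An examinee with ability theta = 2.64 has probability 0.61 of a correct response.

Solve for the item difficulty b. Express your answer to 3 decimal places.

2.415

P(theta) = 1 / (1 + exp(−D·a(theta − b)))
logit(0.61) = ln(0.61/0.39) = 0.4473
b = theta − logit/(1.7·a) = 2.64 − 0.4473/1.9890 = 2.4151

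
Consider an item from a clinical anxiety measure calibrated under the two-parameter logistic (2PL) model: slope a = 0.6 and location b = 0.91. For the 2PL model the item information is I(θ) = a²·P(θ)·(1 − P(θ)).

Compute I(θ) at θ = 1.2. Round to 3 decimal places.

0.089

P = 1/(1+e^{-0.1740}) = 0.5434
P(1−P) = 0.5434 × 0.4566 = 0.2481
I = a² × P(1−P) = 0.6² × 0.2481 = 0.08932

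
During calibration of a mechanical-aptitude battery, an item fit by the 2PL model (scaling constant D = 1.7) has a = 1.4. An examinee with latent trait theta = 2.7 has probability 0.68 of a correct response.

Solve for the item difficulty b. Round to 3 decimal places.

P(theta) = 1 / (1 + exp(−D·a(theta − b)))
logit(0.68) = ln(0.68/0.32) = 0.7538
b = theta − logit/(1.7·a) = 2.7 − 0.7538/2.3800 = 2.3833

2.383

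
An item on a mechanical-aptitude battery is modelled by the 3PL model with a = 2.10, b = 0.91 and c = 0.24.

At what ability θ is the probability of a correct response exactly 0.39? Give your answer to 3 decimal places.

0.242

P(θ) = c + (1 − c) · 1 / (1 + exp(−a(θ − b)))
Remove guessing floor: (0.39 − 0.24)/(1 − 0.24) = 0.1974
logit = ln(0.1974/0.8026) = -1.4028
θ = b + logit/(a) = 0.91 + (-1.4028)/2.1000 = 0.2420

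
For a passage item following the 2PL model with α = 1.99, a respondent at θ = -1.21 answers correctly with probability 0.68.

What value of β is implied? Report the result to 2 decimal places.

-1.59

P(θ) = 1 / (1 + exp(−α(θ − β)))
logit(0.68) = ln(0.68/0.32) = 0.7538
β = θ − logit/(α) = -1.21 − 0.7538/1.9900 = -1.5888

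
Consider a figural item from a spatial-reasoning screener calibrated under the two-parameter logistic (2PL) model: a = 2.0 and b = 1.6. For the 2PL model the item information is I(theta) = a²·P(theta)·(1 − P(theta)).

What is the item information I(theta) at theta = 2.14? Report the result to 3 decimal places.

0.757

P = 1/(1+e^{-1.0800}) = 0.7465
P(1−P) = 0.7465 × 0.2535 = 0.1892
I = a² × P(1−P) = 2.0² × 0.1892 = 0.75696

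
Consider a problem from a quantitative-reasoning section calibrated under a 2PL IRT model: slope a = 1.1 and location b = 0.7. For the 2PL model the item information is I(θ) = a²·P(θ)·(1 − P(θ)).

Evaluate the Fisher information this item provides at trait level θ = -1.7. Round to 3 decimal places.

0.075

P = 1/(1+e^{2.6400}) = 0.0666
P(1−P) = 0.0666 × 0.9334 = 0.0622
I = a² × P(1−P) = 1.1² × 0.0622 = 0.07523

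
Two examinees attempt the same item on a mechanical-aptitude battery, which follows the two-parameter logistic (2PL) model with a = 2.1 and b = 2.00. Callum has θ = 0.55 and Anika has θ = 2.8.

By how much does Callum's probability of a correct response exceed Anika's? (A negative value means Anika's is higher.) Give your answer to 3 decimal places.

P(θ) = 1 / (1 + exp(−a(θ − b)))
P(Callum) = 0.0454  [exponent -3.0450]
P(Anika) = 0.8429  [exponent 1.6800]
Difference = 0.0454 − 0.8429 = -0.7975

-0.797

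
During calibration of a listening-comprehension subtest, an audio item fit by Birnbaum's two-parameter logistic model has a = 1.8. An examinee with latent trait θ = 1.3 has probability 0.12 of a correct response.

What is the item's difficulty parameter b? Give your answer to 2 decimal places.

P(θ) = 1 / (1 + exp(−a(θ − b)))
logit(0.12) = ln(0.12/0.88) = -1.9924
b = θ − logit/(a) = 1.3 − (-1.9924)/1.8000 = 2.4069

2.41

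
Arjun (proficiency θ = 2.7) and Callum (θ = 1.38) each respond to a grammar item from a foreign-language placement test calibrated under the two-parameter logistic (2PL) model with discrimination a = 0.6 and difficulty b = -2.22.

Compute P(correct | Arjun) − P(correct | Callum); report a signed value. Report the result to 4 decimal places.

P(θ) = 1 / (1 + exp(−a(θ − b)))
P(Arjun) = 0.9504  [exponent 2.9520]
P(Callum) = 0.8966  [exponent 2.1600]
Difference = 0.9504 − 0.8966 = 0.0538

0.0538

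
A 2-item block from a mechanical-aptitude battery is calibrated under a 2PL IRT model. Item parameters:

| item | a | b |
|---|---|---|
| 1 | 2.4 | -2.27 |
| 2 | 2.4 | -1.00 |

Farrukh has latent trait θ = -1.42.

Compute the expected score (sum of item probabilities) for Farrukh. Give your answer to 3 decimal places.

P(θ) = 1 / (1 + exp(−a(θ − b)))
P_1 = 1/(1+e^{-2.0400}) = 0.8849
P_2 = 1/(1+e^{1.0080}) = 0.2674
E[score] = 0.8849 + 0.2674 = 1.1523

1.152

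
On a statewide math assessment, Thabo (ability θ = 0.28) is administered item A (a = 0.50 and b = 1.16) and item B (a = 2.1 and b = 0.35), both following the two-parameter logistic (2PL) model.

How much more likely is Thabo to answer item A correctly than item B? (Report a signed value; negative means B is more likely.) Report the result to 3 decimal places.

-0.072

P(θ) = 1 / (1 + exp(−a(θ − b)))
P_A = 0.3917
P_B = 0.4633
P_A − P_B = -0.0716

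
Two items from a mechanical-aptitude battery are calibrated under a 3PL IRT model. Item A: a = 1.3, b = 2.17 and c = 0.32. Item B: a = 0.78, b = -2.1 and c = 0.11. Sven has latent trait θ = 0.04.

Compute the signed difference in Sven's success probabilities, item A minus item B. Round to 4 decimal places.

P(θ) = c + (1 − c) · 1 / (1 + exp(−a(θ − b)))
P_A = 0.3601
P_B = 0.8589
P_A − P_B = -0.4988

-0.4988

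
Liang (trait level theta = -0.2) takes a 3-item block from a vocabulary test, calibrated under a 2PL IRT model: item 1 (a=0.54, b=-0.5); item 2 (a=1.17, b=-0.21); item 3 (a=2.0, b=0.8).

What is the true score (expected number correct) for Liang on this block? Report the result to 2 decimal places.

P(theta) = 1 / (1 + exp(−a(theta − b)))
P_1 = 1/(1+e^{-0.1620}) = 0.5404
P_2 = 1/(1+e^{-0.0117}) = 0.5029
P_3 = 1/(1+e^{2.0000}) = 0.1192
E[score] = 0.5404 + 0.5029 + 0.1192 = 1.1625

1.16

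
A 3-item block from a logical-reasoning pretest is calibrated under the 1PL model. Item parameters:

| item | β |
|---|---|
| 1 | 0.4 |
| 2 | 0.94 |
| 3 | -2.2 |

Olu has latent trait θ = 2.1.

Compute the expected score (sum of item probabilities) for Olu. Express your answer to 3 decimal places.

P(θ) = 1 / (1 + exp(−(θ − β)))
P_1 = 1/(1+e^{-1.7000}) = 0.8455
P_2 = 1/(1+e^{-1.1600}) = 0.7613
P_3 = 1/(1+e^{-4.3000}) = 0.9866
E[score] = 0.8455 + 0.7613 + 0.9866 = 2.5935

2.593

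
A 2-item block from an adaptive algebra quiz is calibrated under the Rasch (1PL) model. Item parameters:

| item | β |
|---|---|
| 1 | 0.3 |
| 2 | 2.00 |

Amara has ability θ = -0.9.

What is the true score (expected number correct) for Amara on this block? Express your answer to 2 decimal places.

P(θ) = 1 / (1 + exp(−(θ − β)))
P_1 = 1/(1+e^{1.2000}) = 0.2315
P_2 = 1/(1+e^{2.9000}) = 0.0522
E[score] = 0.2315 + 0.0522 = 0.2836

0.28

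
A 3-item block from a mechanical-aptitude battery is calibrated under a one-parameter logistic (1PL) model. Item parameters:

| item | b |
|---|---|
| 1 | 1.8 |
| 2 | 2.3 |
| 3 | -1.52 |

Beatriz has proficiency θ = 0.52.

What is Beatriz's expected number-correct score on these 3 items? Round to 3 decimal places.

P(θ) = 1 / (1 + exp(−(θ − b)))
P_1 = 1/(1+e^{1.2800}) = 0.2176
P_2 = 1/(1+e^{1.7800}) = 0.1443
P_3 = 1/(1+e^{-2.0400}) = 0.8849
E[score] = 0.2176 + 0.1443 + 0.8849 = 1.2468

1.247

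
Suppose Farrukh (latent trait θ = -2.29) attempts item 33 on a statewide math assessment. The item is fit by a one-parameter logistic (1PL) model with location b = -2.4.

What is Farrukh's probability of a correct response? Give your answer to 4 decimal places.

0.5275

P(θ) = 1 / (1 + exp(−(θ − b)))
Exponent: (-2.29 − (-2.4)) = 0.1100
1/(1 + e^{-0.1100}) = 0.5275
P = 0.5275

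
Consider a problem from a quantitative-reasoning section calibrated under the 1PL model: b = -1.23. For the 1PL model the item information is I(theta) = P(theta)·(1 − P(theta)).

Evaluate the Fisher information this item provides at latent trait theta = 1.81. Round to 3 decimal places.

0.044

P = 1/(1+e^{-3.0400}) = 0.9543
P(1−P) = 0.9543 × 0.0457 = 0.0436
I = P(1−P) = 0.04357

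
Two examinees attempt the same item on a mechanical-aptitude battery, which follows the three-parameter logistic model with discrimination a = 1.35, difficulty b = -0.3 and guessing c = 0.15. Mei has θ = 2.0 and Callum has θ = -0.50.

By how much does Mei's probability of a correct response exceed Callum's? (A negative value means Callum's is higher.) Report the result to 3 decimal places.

0.446

P(θ) = c + (1 − c) · 1 / (1 + exp(−a(θ − b)))
P(Mei) = 0.9635  [exponent 3.1050]
P(Callum) = 0.5180  [exponent -0.2700]
Difference = 0.9635 − 0.5180 = 0.4456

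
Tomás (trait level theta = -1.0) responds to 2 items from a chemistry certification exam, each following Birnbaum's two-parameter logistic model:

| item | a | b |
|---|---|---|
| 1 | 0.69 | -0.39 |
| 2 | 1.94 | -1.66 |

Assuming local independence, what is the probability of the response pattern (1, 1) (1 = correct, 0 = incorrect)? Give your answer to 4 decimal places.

P(theta) = 1 / (1 + exp(−a(theta − b)))
P_1 = 1/(1+e^{0.4209}) = 0.3963
P_2 = 1/(1+e^{-1.2804}) = 0.7825
L = P_1 × P_2 = 0.3963 × 0.7825 = 0.31011

0.3101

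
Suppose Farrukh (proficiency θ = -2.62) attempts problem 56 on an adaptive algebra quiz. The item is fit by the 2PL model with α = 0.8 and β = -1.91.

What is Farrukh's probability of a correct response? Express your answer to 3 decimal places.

0.362

P(θ) = 1 / (1 + exp(−α(θ − β)))
Exponent: 0.8 × (-2.62 − (-1.91)) = -0.5680
1/(1 + e^{0.5680}) = 0.3617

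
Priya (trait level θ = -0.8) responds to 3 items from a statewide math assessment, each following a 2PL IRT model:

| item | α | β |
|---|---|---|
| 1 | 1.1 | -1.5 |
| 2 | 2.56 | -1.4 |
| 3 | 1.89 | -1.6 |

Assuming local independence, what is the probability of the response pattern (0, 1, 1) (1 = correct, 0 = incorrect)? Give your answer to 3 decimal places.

0.213

P(θ) = 1 / (1 + exp(−α(θ − β)))
P_1 = 1/(1+e^{-0.7700}) = 0.6835
P_2 = 1/(1+e^{-1.5360}) = 0.8229
P_3 = 1/(1+e^{-1.5120}) = 0.8194
L = (1−P_1) × P_2 × P_3 = 0.3165 × 0.8229 × 0.8194 = 0.21338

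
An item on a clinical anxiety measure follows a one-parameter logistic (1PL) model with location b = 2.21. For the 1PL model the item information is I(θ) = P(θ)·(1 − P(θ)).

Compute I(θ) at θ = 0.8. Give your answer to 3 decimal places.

P = 1/(1+e^{1.4100}) = 0.1962
P(1−P) = 0.1962 × 0.8038 = 0.1577
I = P(1−P) = 0.15773

0.158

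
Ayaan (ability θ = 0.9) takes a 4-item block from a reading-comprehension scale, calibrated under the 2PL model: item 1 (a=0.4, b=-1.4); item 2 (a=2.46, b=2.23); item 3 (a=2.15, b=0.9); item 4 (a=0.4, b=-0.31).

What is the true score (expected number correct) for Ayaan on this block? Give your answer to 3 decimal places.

P(θ) = 1 / (1 + exp(−a(θ − b)))
P_1 = 1/(1+e^{-0.9200}) = 0.7150
P_2 = 1/(1+e^{3.2718}) = 0.0366
P_3 = 1/(1+e^{0.0000}) = 0.5000
P_4 = 1/(1+e^{-0.4840}) = 0.6187
E[score] = 0.7150 + 0.0366 + 0.5000 + 0.6187 = 1.8703

1.870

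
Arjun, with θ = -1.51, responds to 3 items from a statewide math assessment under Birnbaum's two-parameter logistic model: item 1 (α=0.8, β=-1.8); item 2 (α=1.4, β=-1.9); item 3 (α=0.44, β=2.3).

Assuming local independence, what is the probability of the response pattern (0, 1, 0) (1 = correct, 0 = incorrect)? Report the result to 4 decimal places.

P(θ) = 1 / (1 + exp(−α(θ − β)))
P_1 = 1/(1+e^{-0.2320}) = 0.5577
P_2 = 1/(1+e^{-0.5460}) = 0.6332
P_3 = 1/(1+e^{1.6764}) = 0.1576
L = (1−P_1) × P_2 × (1−P_3) = 0.4423 × 0.6332 × 0.8424 = 0.23591

0.2359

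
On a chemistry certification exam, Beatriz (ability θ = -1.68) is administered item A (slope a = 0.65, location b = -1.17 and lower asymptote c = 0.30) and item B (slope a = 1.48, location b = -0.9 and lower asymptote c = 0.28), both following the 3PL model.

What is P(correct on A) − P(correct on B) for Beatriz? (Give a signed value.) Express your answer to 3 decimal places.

P(θ) = c + (1 − c) · 1 / (1 + exp(−a(θ − b)))
P_A = 0.5925
P_B = 0.4526
P_A − P_B = 0.1399

0.140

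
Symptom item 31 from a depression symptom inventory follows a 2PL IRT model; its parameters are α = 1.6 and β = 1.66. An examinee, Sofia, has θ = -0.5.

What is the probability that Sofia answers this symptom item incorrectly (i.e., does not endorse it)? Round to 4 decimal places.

P(θ) = 1 / (1 + exp(−α(θ − β)))
Exponent: 1.6 × (-0.5 − 1.66) = -3.4560
1/(1 + e^{3.4560}) = 0.0306
P(incorrect) = 1 − 0.0306 = 0.9694

0.9694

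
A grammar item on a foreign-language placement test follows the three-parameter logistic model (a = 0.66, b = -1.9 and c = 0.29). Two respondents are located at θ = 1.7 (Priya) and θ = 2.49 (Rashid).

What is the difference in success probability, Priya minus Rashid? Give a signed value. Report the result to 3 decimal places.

-0.023

P(θ) = c + (1 − c) · 1 / (1 + exp(−a(θ − b)))
P(Priya) = 0.9396  [exponent 2.3760]
P(Rashid) = 0.9629  [exponent 2.8974]
Difference = 0.9396 − 0.9629 = -0.0232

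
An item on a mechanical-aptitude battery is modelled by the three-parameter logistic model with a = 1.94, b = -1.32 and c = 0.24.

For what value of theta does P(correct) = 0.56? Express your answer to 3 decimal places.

-1.484

P(theta) = c + (1 − c) · 1 / (1 + exp(−a(theta − b)))
Remove guessing floor: (0.56 − 0.24)/(1 − 0.24) = 0.4211
logit = ln(0.4211/0.5789) = -0.3185
theta = b + logit/(a) = -1.32 + (-0.3185)/1.9400 = -1.4842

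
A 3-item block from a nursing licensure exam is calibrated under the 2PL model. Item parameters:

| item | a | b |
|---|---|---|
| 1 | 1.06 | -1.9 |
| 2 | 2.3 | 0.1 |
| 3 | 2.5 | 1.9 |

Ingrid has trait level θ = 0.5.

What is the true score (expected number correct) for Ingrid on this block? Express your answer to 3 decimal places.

1.672

P(θ) = 1 / (1 + exp(−a(θ − b)))
P_1 = 1/(1+e^{-2.5440}) = 0.9272
P_2 = 1/(1+e^{-0.9200}) = 0.7150
P_3 = 1/(1+e^{3.5000}) = 0.0293
E[score] = 0.9272 + 0.7150 + 0.0293 = 1.6715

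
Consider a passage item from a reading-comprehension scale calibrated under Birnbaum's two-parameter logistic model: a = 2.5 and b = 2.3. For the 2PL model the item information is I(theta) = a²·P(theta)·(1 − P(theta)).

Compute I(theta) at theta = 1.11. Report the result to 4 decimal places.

P = 1/(1+e^{2.9750}) = 0.0486
P(1−P) = 0.0486 × 0.9514 = 0.0462
I = a² × P(1−P) = 2.5² × 0.0462 = 0.28881

0.2888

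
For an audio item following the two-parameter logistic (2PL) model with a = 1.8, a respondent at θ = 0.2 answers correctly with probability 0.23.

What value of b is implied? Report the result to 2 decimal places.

0.87

P(θ) = 1 / (1 + exp(−a(θ − b)))
logit(0.23) = ln(0.23/0.77) = -1.2083
b = θ − logit/(a) = 0.2 − (-1.2083)/1.8000 = 0.8713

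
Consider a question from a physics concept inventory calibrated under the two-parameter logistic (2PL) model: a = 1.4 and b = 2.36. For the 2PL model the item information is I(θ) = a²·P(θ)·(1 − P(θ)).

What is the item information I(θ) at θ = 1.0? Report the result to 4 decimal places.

0.2212

P = 1/(1+e^{1.9040}) = 0.1297
P(1−P) = 0.1297 × 0.8703 = 0.1128
I = a² × P(1−P) = 1.4² × 0.1128 = 0.22118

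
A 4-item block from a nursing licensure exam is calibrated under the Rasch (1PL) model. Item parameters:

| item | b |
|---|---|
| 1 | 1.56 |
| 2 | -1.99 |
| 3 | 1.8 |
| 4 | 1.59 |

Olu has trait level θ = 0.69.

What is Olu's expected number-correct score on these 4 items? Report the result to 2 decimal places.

1.77

P(θ) = 1 / (1 + exp(−(θ − b)))
P_1 = 1/(1+e^{0.8700}) = 0.2953
P_2 = 1/(1+e^{-2.6800}) = 0.9358
P_3 = 1/(1+e^{1.1100}) = 0.2479
P_4 = 1/(1+e^{0.9000}) = 0.2891
E[score] = 0.2953 + 0.9358 + 0.2479 + 0.2891 = 1.7680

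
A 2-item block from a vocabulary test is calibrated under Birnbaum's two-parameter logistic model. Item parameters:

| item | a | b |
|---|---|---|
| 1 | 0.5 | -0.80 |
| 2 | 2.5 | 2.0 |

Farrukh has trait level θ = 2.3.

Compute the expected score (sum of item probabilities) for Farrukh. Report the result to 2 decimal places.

P(θ) = 1 / (1 + exp(−a(θ − b)))
P_1 = 1/(1+e^{-1.5500}) = 0.8249
P_2 = 1/(1+e^{-0.7500}) = 0.6792
E[score] = 0.8249 + 0.6792 = 1.5041

1.50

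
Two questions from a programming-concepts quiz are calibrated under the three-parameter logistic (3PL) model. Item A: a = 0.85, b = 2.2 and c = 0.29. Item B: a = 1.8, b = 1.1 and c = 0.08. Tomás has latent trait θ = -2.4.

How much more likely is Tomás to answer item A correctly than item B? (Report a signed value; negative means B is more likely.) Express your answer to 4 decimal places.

P(θ) = c + (1 − c) · 1 / (1 + exp(−a(θ − b)))
P_A = 0.3039
P_B = 0.0817
P_A − P_B = 0.2223

0.2223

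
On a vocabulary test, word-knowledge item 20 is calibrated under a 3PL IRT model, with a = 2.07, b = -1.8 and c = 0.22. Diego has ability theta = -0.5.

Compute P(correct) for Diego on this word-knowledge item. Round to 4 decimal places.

P(theta) = c + (1 − c) · 1 / (1 + exp(−a(theta − b)))
Exponent: 2.07 × (-0.5 − (-1.8)) = 2.6910
1/(1 + e^{-2.6910}) = 0.9365
P = 0.22 + 0.78 × 0.9365 = 0.9505

0.9505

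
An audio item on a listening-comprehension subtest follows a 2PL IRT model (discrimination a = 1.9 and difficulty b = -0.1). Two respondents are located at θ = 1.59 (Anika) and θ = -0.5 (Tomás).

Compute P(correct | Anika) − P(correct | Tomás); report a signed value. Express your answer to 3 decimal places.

0.643

P(θ) = 1 / (1 + exp(−a(θ − b)))
P(Anika) = 0.9612  [exponent 3.2110]
P(Tomás) = 0.3186  [exponent -0.7600]
Difference = 0.9612 − 0.3186 = 0.6426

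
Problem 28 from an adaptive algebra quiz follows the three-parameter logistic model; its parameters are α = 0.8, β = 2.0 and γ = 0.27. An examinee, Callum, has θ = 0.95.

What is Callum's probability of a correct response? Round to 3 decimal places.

P(θ) = γ + (1 − γ) · 1 / (1 + exp(−α(θ − β)))
Exponent: 0.8 × (0.95 − 2.0) = -0.8400
1/(1 + e^{0.8400}) = 0.3015
P = 0.27 + 0.73 × 0.3015 = 0.4901

0.490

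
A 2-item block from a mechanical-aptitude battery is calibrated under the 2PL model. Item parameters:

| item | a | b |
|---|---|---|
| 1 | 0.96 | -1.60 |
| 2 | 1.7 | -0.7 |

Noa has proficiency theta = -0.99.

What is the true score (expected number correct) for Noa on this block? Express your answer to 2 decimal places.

1.02

P(theta) = 1 / (1 + exp(−a(theta − b)))
P_1 = 1/(1+e^{-0.5856}) = 0.6424
P_2 = 1/(1+e^{0.4930}) = 0.3792
E[score] = 0.6424 + 0.3792 = 1.0215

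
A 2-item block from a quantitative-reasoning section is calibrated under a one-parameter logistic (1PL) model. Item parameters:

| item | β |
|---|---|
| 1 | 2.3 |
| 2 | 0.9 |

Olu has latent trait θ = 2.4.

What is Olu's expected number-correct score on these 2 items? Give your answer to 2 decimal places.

1.34

P(θ) = 1 / (1 + exp(−(θ − β)))
P_1 = 1/(1+e^{-0.1000}) = 0.5250
P_2 = 1/(1+e^{-1.5000}) = 0.8176
E[score] = 0.5250 + 0.8176 = 1.3426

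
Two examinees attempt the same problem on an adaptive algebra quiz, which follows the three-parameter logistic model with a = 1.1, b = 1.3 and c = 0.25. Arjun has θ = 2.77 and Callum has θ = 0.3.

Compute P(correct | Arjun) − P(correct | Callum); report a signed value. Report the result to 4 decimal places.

P(θ) = c + (1 − c) · 1 / (1 + exp(−a(θ − b)))
P(Arjun) = 0.8758  [exponent 1.6170]
P(Callum) = 0.4373  [exponent -1.1000]
Difference = 0.8758 − 0.4373 = 0.4385

0.4385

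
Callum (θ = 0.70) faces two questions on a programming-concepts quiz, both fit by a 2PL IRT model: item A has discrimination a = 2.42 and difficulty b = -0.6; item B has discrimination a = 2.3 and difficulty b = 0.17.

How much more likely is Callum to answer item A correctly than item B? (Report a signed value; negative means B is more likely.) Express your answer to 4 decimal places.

P(θ) = 1 / (1 + exp(−a(θ − b)))
P_A = 0.9588
P_B = 0.7719
P_A − P_B = 0.1869

0.1869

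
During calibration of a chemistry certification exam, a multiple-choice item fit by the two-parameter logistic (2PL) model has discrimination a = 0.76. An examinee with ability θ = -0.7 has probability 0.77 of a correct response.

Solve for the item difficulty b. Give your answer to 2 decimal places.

-2.29

P(θ) = 1 / (1 + exp(−a(θ − b)))
logit(0.77) = ln(0.77/0.23) = 1.2083
b = θ − logit/(a) = -0.7 − 1.2083/0.7600 = -2.2899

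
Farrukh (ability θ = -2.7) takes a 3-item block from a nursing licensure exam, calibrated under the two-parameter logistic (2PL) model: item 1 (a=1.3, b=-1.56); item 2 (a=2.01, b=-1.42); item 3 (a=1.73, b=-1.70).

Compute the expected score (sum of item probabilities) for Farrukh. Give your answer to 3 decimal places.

0.407

P(θ) = 1 / (1 + exp(−a(θ − b)))
P_1 = 1/(1+e^{1.4820}) = 0.1851
P_2 = 1/(1+e^{2.5728}) = 0.0709
P_3 = 1/(1+e^{1.7300}) = 0.1506
E[score] = 0.1851 + 0.0709 + 0.1506 = 0.4066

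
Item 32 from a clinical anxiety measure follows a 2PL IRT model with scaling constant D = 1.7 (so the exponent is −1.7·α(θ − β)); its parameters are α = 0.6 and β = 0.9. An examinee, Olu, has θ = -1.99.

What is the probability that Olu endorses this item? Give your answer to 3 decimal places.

P(θ) = 1 / (1 + exp(−D·α(θ − β)))
Exponent: 1.7 × 0.6 × (-1.99 − 0.9) = -2.9478
1/(1 + e^{2.9478}) = 0.0498
P = 0.0498

0.050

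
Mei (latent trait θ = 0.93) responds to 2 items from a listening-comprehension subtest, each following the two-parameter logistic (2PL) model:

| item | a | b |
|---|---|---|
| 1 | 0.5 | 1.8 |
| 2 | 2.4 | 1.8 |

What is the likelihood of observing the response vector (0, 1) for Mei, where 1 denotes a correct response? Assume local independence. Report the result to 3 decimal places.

0.067

P(θ) = 1 / (1 + exp(−a(θ − b)))
P_1 = 1/(1+e^{0.4350}) = 0.3929
P_2 = 1/(1+e^{2.0880}) = 0.1103
L = (1−P_1) × P_2 = 0.6071 × 0.1103 = 0.06694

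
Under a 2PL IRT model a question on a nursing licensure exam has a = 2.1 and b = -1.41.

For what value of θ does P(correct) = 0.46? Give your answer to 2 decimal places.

-1.49

P(θ) = 1 / (1 + exp(−a(θ − b)))
logit = ln(0.4600/0.5400) = -0.1603
θ = b + logit/(a) = -1.41 + (-0.1603)/2.1000 = -1.4864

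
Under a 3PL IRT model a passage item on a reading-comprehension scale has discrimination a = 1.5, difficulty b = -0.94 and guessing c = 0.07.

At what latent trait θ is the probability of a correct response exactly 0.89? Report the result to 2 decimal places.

0.40

P(θ) = c + (1 − c) · 1 / (1 + exp(−a(θ − b)))
Remove guessing floor: (0.89 − 0.07)/(1 − 0.07) = 0.8817
logit = ln(0.8817/0.1183) = 2.0088
θ = b + logit/(a) = -0.94 + 2.0088/1.5000 = 0.3992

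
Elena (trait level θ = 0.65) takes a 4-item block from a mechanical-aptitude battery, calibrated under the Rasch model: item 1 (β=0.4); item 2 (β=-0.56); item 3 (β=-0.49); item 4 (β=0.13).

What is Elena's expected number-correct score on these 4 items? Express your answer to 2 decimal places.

P(θ) = 1 / (1 + exp(−(θ − β)))
P_1 = 1/(1+e^{-0.2500}) = 0.5622
P_2 = 1/(1+e^{-1.2100}) = 0.7703
P_3 = 1/(1+e^{-1.1400}) = 0.7577
P_4 = 1/(1+e^{-0.5200}) = 0.6271
E[score] = 0.5622 + 0.7703 + 0.7577 + 0.6271 = 2.7173

2.72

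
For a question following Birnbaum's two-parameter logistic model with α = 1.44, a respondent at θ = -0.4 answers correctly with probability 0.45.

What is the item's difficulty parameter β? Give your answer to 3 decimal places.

P(θ) = 1 / (1 + exp(−α(θ − β)))
logit(0.45) = ln(0.45/0.55) = -0.2007
β = θ − logit/(α) = -0.4 − (-0.2007)/1.4400 = -0.2606

-0.261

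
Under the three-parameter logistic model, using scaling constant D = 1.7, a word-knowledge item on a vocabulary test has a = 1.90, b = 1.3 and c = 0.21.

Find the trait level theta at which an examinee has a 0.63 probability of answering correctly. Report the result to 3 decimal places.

P(theta) = c + (1 − c) · 1 / (1 + exp(−D·a(theta − b)))
Remove guessing floor: (0.63 − 0.21)/(1 − 0.21) = 0.5316
logit = ln(0.5316/0.4684) = 0.1268
theta = b + logit/(1.7·a) = 1.3 + 0.1268/3.2300 = 1.3392

1.339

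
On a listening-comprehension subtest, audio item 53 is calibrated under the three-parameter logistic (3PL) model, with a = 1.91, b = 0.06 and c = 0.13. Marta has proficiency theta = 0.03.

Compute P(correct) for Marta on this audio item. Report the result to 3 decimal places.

0.553

P(theta) = c + (1 − c) · 1 / (1 + exp(−a(theta − b)))
Exponent: 1.91 × (0.03 − 0.06) = -0.0573
1/(1 + e^{0.0573}) = 0.4857
P = 0.13 + 0.87 × 0.4857 = 0.5525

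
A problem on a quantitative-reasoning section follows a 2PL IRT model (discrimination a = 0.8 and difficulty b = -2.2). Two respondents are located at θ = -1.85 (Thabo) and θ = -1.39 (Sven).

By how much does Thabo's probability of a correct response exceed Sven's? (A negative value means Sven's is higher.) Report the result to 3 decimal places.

P(θ) = 1 / (1 + exp(−a(θ − b)))
P(Thabo) = 0.5695  [exponent 0.2800]
P(Sven) = 0.6566  [exponent 0.6480]
Difference = 0.5695 − 0.6566 = -0.0870

-0.087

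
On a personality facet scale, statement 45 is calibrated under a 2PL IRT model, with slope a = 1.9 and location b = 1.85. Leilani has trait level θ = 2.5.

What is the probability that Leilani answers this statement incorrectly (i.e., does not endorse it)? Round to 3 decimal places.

P(θ) = 1 / (1 + exp(−a(θ − b)))
Exponent: 1.9 × (2.5 − 1.85) = 1.2350
1/(1 + e^{-1.2350}) = 0.7747
P(incorrect) = 1 − 0.7747 = 0.2253

0.225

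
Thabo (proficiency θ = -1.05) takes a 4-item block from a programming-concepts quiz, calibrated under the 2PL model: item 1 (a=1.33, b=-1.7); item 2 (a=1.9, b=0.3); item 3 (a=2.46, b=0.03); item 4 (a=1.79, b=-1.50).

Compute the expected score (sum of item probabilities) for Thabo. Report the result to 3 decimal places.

P(θ) = 1 / (1 + exp(−a(θ − b)))
P_1 = 1/(1+e^{-0.8645}) = 0.7036
P_2 = 1/(1+e^{2.5650}) = 0.0714
P_3 = 1/(1+e^{2.6568}) = 0.0656
P_4 = 1/(1+e^{-0.8055}) = 0.6911
E[score] = 0.7036 + 0.0714 + 0.0656 + 0.6911 = 1.5317

1.532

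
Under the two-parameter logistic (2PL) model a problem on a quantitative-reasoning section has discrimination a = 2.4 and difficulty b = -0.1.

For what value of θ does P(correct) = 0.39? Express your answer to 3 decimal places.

-0.286

P(θ) = 1 / (1 + exp(−a(θ − b)))
logit = ln(0.3900/0.6100) = -0.4473
θ = b + logit/(a) = -0.1 + (-0.4473)/2.4000 = -0.2864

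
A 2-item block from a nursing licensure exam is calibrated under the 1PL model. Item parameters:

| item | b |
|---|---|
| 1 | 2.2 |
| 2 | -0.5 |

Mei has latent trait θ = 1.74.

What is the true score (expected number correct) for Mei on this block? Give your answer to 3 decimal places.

1.291

P(θ) = 1 / (1 + exp(−(θ − b)))
P_1 = 1/(1+e^{0.4600}) = 0.3870
P_2 = 1/(1+e^{-2.2400}) = 0.9038
E[score] = 0.3870 + 0.9038 = 1.2908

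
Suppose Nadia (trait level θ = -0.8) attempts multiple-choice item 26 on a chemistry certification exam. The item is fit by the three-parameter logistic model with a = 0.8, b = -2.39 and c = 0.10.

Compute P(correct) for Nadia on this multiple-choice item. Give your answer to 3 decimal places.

P(θ) = c + (1 − c) · 1 / (1 + exp(−a(θ − b)))
Exponent: 0.8 × (-0.8 − (-2.39)) = 1.2720
1/(1 + e^{-1.2720}) = 0.7811
P = 0.10 + 0.90 × 0.7811 = 0.8030

0.803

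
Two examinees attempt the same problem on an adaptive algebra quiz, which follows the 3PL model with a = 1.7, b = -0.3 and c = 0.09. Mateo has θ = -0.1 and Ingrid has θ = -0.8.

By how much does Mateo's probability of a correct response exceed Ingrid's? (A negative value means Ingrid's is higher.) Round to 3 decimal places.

0.259

P(θ) = c + (1 − c) · 1 / (1 + exp(−a(θ − b)))
P(Mateo) = 0.6216  [exponent 0.3400]
P(Ingrid) = 0.3625  [exponent -0.8500]
Difference = 0.6216 − 0.3625 = 0.2591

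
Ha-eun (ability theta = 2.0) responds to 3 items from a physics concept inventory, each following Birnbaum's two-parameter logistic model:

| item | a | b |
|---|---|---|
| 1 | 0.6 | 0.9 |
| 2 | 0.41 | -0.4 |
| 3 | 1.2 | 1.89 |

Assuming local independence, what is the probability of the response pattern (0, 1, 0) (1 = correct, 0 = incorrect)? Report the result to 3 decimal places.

0.116

P(theta) = 1 / (1 + exp(−a(theta − b)))
P_1 = 1/(1+e^{-0.6600}) = 0.6593
P_2 = 1/(1+e^{-0.9840}) = 0.7279
P_3 = 1/(1+e^{-0.1320}) = 0.5330
L = (1−P_1) × P_2 × (1−P_3) = 0.3407 × 0.7279 × 0.4670 = 0.11584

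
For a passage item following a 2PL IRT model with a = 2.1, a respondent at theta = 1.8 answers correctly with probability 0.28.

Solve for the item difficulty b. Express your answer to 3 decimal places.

P(theta) = 1 / (1 + exp(−a(theta − b)))
logit(0.28) = ln(0.28/0.72) = -0.9445
b = theta − logit/(a) = 1.8 − (-0.9445)/2.1000 = 2.2497

2.250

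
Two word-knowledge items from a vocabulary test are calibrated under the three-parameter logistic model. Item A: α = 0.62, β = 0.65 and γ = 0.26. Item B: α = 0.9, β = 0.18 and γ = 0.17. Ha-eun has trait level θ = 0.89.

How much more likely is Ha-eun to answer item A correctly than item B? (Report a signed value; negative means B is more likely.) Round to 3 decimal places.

P(θ) = γ + (1 − γ) · 1 / (1 + exp(−α(θ − β)))
P_A = 0.6575
P_B = 0.7133
P_A − P_B = -0.0558

-0.056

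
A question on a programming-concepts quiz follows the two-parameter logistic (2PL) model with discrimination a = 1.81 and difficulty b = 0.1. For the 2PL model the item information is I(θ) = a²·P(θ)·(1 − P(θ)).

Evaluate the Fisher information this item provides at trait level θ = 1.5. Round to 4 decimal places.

P = 1/(1+e^{-2.5340}) = 0.9265
P(1−P) = 0.9265 × 0.0735 = 0.0681
I = a² × P(1−P) = 1.81² × 0.0681 = 0.22312

0.2231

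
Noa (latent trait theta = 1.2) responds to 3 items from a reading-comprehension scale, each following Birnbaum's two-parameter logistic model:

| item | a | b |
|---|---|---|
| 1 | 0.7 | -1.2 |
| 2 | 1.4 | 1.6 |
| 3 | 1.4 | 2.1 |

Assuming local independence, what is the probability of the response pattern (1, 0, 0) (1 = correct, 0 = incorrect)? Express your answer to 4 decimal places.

0.4179

P(theta) = 1 / (1 + exp(−a(theta − b)))
P_1 = 1/(1+e^{-1.6800}) = 0.8429
P_2 = 1/(1+e^{0.5600}) = 0.3635
P_3 = 1/(1+e^{1.2600}) = 0.2210
L = P_1 × (1−P_2) × (1−P_3) = 0.8429 × 0.6365 × 0.7790 = 0.41792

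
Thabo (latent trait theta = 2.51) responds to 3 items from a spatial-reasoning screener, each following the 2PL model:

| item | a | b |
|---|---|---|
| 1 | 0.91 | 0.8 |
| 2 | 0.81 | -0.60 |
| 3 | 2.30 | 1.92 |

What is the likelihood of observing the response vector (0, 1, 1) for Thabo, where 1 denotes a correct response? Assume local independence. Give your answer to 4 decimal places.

P(theta) = 1 / (1 + exp(−a(theta − b)))
P_1 = 1/(1+e^{-1.5561}) = 0.8258
P_2 = 1/(1+e^{-2.5191}) = 0.9255
P_3 = 1/(1+e^{-1.3570}) = 0.7953
L = (1−P_1) × P_2 × P_3 = 0.1742 × 0.9255 × 0.7953 = 0.12822

0.1282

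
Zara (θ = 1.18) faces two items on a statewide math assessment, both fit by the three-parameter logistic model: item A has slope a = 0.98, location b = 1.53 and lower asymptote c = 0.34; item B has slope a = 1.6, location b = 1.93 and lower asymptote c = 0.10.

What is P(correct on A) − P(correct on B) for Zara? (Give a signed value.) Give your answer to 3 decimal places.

P(θ) = c + (1 − c) · 1 / (1 + exp(−a(θ − b)))
P_A = 0.6140
P_B = 0.3083
P_A − P_B = 0.3056

0.306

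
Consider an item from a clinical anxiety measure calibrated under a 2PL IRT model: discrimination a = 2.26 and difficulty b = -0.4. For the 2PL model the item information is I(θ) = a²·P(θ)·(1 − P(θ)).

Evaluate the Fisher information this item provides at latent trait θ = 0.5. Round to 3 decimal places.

0.522

P = 1/(1+e^{-2.0340}) = 0.8843
P(1−P) = 0.8843 × 0.1157 = 0.1023
I = a² × P(1−P) = 2.26² × 0.1023 = 0.52249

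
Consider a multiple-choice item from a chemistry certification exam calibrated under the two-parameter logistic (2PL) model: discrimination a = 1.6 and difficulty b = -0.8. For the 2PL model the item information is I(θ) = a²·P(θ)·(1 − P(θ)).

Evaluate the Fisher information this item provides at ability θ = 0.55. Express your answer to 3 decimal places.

0.237

P = 1/(1+e^{-2.1600}) = 0.8966
P(1−P) = 0.8966 × 0.1034 = 0.0927
I = a² × P(1−P) = 1.6² × 0.0927 = 0.23733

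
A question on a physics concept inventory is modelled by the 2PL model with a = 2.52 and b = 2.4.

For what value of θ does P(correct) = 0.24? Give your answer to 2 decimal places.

P(θ) = 1 / (1 + exp(−a(θ − b)))
logit = ln(0.2400/0.7600) = -1.1527
θ = b + logit/(a) = 2.4 + (-1.1527)/2.5200 = 1.9426

1.94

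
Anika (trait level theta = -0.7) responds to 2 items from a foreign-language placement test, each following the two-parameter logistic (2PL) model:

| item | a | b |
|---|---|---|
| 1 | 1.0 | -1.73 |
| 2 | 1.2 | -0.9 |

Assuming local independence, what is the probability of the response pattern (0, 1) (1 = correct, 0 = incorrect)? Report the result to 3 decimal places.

0.147

P(theta) = 1 / (1 + exp(−a(theta − b)))
P_1 = 1/(1+e^{-1.0300}) = 0.7369
P_2 = 1/(1+e^{-0.2400}) = 0.5597
L = (1−P_1) × P_2 = 0.2631 × 0.5597 = 0.14725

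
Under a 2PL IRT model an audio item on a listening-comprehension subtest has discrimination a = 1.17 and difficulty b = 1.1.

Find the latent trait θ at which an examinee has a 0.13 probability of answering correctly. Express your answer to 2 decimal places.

-0.52

P(θ) = 1 / (1 + exp(−a(θ − b)))
logit = ln(0.1300/0.8700) = -1.9010
θ = b + logit/(a) = 1.1 + (-1.9010)/1.1700 = -0.5248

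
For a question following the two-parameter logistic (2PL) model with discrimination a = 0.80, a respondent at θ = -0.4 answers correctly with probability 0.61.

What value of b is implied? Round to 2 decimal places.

-0.96

P(θ) = 1 / (1 + exp(−a(θ − b)))
logit(0.61) = ln(0.61/0.39) = 0.4473
b = θ − logit/(a) = -0.4 − 0.4473/0.8000 = -0.9591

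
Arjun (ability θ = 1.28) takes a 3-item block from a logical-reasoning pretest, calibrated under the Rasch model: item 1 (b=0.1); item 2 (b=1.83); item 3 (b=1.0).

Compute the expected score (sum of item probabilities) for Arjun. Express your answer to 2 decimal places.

1.70

P(θ) = 1 / (1 + exp(−(θ − b)))
P_1 = 1/(1+e^{-1.1800}) = 0.7649
P_2 = 1/(1+e^{0.5500}) = 0.3659
P_3 = 1/(1+e^{-0.2800}) = 0.5695
E[score] = 0.7649 + 0.3659 + 0.5695 = 1.7004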